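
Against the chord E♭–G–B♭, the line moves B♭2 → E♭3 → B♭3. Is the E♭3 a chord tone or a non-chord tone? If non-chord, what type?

Chord tone (the root of Eb major triad).

Eb major triad contains E♭, G, B♭; E♭ is the root, so it is a chord tone.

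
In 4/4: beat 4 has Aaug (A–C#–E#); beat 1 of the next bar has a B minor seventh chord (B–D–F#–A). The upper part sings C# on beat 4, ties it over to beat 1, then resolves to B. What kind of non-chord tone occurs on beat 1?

The harmony at that moment is B minor seventh chord (B, D, F#, A); C# is not a chord tone.
It is held over (the same pitch as the preceding C#) and left by step down to B.
Held over from the previous chord and resolving down by step — a suspension.

Suspension.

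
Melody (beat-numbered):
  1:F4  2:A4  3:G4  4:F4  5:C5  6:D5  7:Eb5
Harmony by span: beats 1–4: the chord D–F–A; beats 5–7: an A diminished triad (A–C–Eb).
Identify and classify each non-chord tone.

G4 (beat 3) — passing tone; D5 (beat 6) — passing tone.

The harmony at that moment is D minor triad (D, F, A); G4 is not a chord tone.
It is approached by step down from A4 and left by step down to F4.
Step in, step out in the same direction — a passing tone.
The harmony at that moment is A diminished triad (A, C, Eb); D5 is not a chord tone.
It is approached by step up from C5 and left by step up to Eb5.
Step in, step out in the same direction — a passing tone.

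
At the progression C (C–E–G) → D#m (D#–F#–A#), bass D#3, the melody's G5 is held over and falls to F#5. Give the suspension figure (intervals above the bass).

4–3 suspension.

At the second chord the bass is D#3. The suspended G5 lies a fourth above the bass; after resolving down by step to F#5, the interval above the bass becomes a third.
Suspension figures are named by those two intervals: 4–3.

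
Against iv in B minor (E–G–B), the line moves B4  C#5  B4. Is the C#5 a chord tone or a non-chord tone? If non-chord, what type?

Non-chord tone — a neighbor tone.

The harmony at that moment is E minor triad (E, G, B); C#5 is not a chord tone.
It is approached by step up from B4 and left by step down to B4.
Step away and step back to the same note — a neighbor tone (upper neighbor).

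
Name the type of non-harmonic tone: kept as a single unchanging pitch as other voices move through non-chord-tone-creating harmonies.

Approach: none. Departure: none — a single pitch is sustained while the chords change around it, passing through harmonies that do not contain it.
No melodic motion at all; the dissonance is created entirely by the moving harmonies against the stationary note — a pedal tone (pedal point).

Pedal tone.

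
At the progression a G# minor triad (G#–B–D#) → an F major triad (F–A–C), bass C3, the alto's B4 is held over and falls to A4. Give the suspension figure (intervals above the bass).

7–6 suspension.

At the second chord the bass is C3. The suspended B4 lies a seventh above the bass; after resolving down by step to A4, the interval above the bass becomes a sixth.
Suspension figures are named by those two intervals: 7–6.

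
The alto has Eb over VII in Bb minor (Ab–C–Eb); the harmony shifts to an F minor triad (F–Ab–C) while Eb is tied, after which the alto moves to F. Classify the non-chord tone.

Eb is a retardation.

The harmony at that moment is F minor triad (F, Ab, C); Eb is not a chord tone.
It is held over (the same pitch as the preceding Eb) and left by step up to F.
Held over from the previous chord and resolving up by step — a retardation.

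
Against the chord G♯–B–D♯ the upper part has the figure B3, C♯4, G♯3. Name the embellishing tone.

The harmony at that moment is G♯ minor triad (G♯, B, D♯); C♯4 is not a chord tone.
It is approached by step up from B3 and left by leap down to G♯3.
Step in, leap out — an escape tone.

C♯4 is an escape tone.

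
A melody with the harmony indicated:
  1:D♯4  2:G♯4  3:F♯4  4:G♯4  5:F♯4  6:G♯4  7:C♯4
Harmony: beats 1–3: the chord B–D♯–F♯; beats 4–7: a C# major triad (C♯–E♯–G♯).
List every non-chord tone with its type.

The harmony at that moment is B major triad (B, D♯, F♯); G♯4 is not a chord tone.
It is approached by leap up from D♯4 and left by step down to F♯4.
Leap in, step out — an appoggiatura.
The harmony at that moment is C♯ major triad (C♯, E♯, G♯); F♯4 is not a chord tone.
It is approached by step down from G♯4 and left by step up to G♯4.
Step away and step back to the same note — a neighbor tone (lower neighbor).

G♯4 (beat 2) — appoggiatura; F♯4 (beat 5) — neighbor tone.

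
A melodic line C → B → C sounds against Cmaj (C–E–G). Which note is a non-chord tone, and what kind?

B is a neighbor tone.

The harmony at that moment is C major triad (C, E, G); B is not a chord tone.
It is approached by step down from C and left by step up to C.
Step away and step back to the same note — a neighbor tone (lower neighbor).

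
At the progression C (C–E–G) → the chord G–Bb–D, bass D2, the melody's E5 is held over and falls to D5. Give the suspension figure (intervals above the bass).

9–8 suspension.

At the second chord the bass is D2. The suspended E5 lies a ninth above the bass; after resolving down by step to D5, the interval above the bass becomes an octave.
Suspension figures are named by those two intervals: 9–8.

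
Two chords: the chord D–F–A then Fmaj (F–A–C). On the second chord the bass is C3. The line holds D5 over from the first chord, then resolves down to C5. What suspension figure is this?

9–8 suspension.

At the second chord the bass is C3. The suspended D5 lies a ninth above the bass; after resolving down by step to C5, the interval above the bass becomes an octave.
Suspension figures are named by those two intervals: 9–8.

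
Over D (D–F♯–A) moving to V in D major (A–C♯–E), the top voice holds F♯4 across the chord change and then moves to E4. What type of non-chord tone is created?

F♯4 is a suspension.

The harmony at that moment is A major triad (A, C♯, E); F♯4 is not a chord tone.
It is held over (the same pitch as the preceding F♯4) and left by step down to E4.
Held over from the previous chord and resolving down by step — a suspension.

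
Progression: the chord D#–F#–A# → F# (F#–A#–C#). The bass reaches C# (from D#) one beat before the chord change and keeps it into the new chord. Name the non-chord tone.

The harmony at that moment is D# minor triad (D#, F#, A#); C# is not a chord tone.
It is approached by step down from D# and then sustained as the same pitch into the next harmony.
Arriving early and becoming a chord tone when the harmony changes — an anticipation.

C# is an anticipation.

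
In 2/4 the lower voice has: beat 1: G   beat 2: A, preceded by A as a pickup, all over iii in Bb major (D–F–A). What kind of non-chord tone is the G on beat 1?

The harmony at that moment is D minor triad (D, F, A); G is not a chord tone.
It is approached by step down from A and left by step up to A.
Step away and step back to the same note — a neighbor tone (lower neighbor).

Lower neighbor tone.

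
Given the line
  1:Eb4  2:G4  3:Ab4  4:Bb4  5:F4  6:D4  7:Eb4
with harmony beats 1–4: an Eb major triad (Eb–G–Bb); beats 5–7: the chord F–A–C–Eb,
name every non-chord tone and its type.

The harmony at that moment is Eb major triad (Eb, G, Bb); Ab4 is not a chord tone.
It is approached by step up from G4 and left by step up to Bb4.
Step in, step out in the same direction — a passing tone.
The harmony at that moment is F dominant seventh chord (F, A, C, Eb); D4 is not a chord tone.
It is approached by leap down from F4 and left by step up to Eb4.
Leap in, step out — an appoggiatura.

Ab4 (beat 3) — passing tone; D4 (beat 6) — appoggiatura.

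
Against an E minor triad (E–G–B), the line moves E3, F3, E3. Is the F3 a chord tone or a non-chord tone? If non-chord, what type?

The harmony at that moment is E minor triad (E, G, B); F3 is not a chord tone.
It is approached by step up from E3 and left by step down to E3.
Step away and step back to the same note — a neighbor tone (upper neighbor).

Non-chord tone — a neighbor tone.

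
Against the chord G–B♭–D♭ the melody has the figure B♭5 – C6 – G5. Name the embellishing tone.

C6 is an escape tone.

The harmony at that moment is G diminished triad (G, B♭, D♭); C6 is not a chord tone.
It is approached by step up from B♭5 and left by leap down to G5.
Step in, leap out — an escape tone.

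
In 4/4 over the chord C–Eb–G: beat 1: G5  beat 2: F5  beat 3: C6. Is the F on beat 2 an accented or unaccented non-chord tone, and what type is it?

The harmony at that moment is C minor triad (C, Eb, G); F5 is not a chord tone.
It is approached by step down from G5 and left by leap up to C6.
Step in, leap out — an escape tone.
It falls on a weak beat, so it is unaccented.

Unaccented escape tone.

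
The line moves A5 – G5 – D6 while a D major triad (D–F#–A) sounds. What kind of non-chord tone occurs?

The harmony at that moment is D major triad (D, F#, A); G5 is not a chord tone.
It is approached by step down from A5 and left by leap up to D6.
Step in, leap out — an escape tone.

G5 is an escape tone.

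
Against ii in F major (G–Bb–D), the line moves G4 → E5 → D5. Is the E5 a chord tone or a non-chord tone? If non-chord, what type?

Non-chord tone — an appoggiatura.

The harmony at that moment is G minor triad (G, Bb, D); E5 is not a chord tone.
It is approached by leap up from G4 and left by step down to D5.
Leap in, step out — an appoggiatura.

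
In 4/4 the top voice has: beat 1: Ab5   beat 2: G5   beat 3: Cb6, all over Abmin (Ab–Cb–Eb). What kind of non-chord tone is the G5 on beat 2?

Escape tone.

The harmony at that moment is Ab minor triad (Ab, Cb, Eb); G5 is not a chord tone.
It is approached by step down from Ab5 and left by leap up to Cb6.
Step in, leap out, on a weak beat — an escape tone.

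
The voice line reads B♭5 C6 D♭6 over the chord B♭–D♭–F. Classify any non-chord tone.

The harmony at that moment is B♭ minor triad (B♭, D♭, F); C6 is not a chord tone.
It is approached by step up from B♭5 and left by step up to D♭6.
Step in, step out in the same direction — a passing tone.

C6 is a passing tone.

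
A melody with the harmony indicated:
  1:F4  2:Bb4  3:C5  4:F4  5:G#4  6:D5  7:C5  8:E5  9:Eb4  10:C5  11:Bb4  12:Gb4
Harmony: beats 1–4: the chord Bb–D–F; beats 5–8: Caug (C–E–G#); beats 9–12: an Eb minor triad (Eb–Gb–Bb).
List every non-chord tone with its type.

C5 (beat 3) — escape tone; D5 (beat 6) — appoggiatura; C5 (beat 10) — appoggiatura.

The harmony at that moment is Bb major triad (Bb, D, F); C5 is not a chord tone.
It is approached by step up from Bb4 and left by leap down to F4.
Step in, leap out — an escape tone.
The harmony at that moment is C augmented triad (C, E, G#); D5 is not a chord tone.
It is approached by leap up from G#4 and left by step down to C5.
Leap in, step out — an appoggiatura.
The harmony at that moment is Eb minor triad (Eb, Gb, Bb); C5 is not a chord tone.
It is approached by leap up from Eb4 and left by step down to Bb4.
Leap in, step out — an appoggiatura.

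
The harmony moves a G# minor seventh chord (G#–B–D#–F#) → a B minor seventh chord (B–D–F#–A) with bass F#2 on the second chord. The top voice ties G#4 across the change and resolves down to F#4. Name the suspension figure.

9–8 suspension.

At the second chord the bass is F#2. The suspended G#4 lies a ninth above the bass; after resolving down by step to F#4, the interval above the bass becomes an octave.
Suspension figures are named by those two intervals: 9–8.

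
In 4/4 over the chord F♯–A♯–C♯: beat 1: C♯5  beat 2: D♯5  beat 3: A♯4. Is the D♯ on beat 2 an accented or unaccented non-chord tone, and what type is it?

Unaccented escape tone.

The harmony at that moment is F♯ major triad (F♯, A♯, C♯); D♯5 is not a chord tone.
It is approached by step up from C♯5 and left by leap down to A♯4.
Step in, leap out — an escape tone.
It falls on a weak beat, so it is unaccented.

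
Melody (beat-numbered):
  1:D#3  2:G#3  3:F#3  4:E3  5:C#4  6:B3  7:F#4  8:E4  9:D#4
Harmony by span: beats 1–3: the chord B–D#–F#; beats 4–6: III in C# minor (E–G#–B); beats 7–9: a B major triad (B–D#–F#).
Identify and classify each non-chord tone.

The harmony at that moment is B major triad (B, D#, F#); G#3 is not a chord tone.
It is approached by leap up from D#3 and left by step down to F#3.
Leap in, step out — an appoggiatura.
The harmony at that moment is E major triad (E, G#, B); C#4 is not a chord tone.
It is approached by leap up from E3 and left by step down to B3.
Leap in, step out — an appoggiatura.
The harmony at that moment is B major triad (B, D#, F#); E4 is not a chord tone.
It is approached by step down from F#4 and left by step down to D#4.
Step in, step out in the same direction — a passing tone.

G#3 (beat 2) — appoggiatura; C#4 (beat 5) — appoggiatura; E4 (beat 8) — passing tone.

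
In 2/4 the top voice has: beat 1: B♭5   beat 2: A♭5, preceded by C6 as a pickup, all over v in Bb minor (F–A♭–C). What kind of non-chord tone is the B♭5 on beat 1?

Passing tone.

The harmony at that moment is F minor triad (F, A♭, C); B♭5 is not a chord tone.
It is approached by step down from C6 and left by step down to A♭5.
Step in, step out in the same direction — a passing tone.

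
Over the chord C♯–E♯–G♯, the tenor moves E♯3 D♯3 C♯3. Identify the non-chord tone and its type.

The harmony at that moment is C♯ major triad (C♯, E♯, G♯); D♯3 is not a chord tone.
It is approached by step down from E♯3 and left by step down to C♯3.
Step in, step out in the same direction — a passing tone.

D♯3 is a passing tone.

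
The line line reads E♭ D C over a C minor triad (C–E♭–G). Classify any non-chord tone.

D is a passing tone.

The harmony at that moment is C minor triad (C, E♭, G); D is not a chord tone.
It is approached by step down from E♭ and left by step down to C.
Step in, step out in the same direction — a passing tone.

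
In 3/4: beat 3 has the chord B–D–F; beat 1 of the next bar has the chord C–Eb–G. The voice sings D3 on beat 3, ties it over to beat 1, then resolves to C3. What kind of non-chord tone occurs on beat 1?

The harmony at that moment is C minor triad (C, Eb, G); D3 is not a chord tone.
It is held over (the same pitch as the preceding D3) and left by step down to C3.
Held over from the previous chord and resolving down by step — a suspension.

Suspension.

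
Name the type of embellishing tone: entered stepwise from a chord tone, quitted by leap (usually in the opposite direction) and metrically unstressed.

Approach: by step. Departure: by leap. Metric position: weak.
Step in, leap out, from a weak position — an escape tone (échappée). (It is the mirror image of the appoggiatura, which leaps in and steps out on a strong beat.)

Escape tone.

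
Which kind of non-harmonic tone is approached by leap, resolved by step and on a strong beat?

Appoggiatura.

Approach: by leap. Departure: by step. Metric position: strong.
Leap in, step out, in a metrically strong position — an appoggiatura. (It is the mirror image of the escape tone, which steps in and leaps out from a weak position.)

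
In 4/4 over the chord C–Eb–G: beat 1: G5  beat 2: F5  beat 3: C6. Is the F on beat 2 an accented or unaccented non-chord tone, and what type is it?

Unaccented escape tone.

The harmony at that moment is C minor triad (C, Eb, G); F5 is not a chord tone.
It is approached by step down from G5 and left by leap up to C6.
Step in, leap out — an escape tone.
It falls on a weak beat, so it is unaccented.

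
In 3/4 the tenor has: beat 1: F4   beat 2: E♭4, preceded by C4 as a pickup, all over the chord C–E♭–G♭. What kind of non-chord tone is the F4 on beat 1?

Appoggiatura.

The harmony at that moment is C diminished triad (C, E♭, G♭); F4 is not a chord tone.
It is approached by leap up from C4 and left by step down to E♭4.
Leap in, step out, metrically accented — an appoggiatura.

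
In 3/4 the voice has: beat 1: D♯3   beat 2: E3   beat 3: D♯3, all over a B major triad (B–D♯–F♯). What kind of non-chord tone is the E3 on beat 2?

Upper neighbor tone.

The harmony at that moment is B major triad (B, D♯, F♯); E3 is not a chord tone.
It is approached by step up from D♯3 and left by step down to D♯3.
Step away and step back to the same note — a neighbor tone (upper neighbor).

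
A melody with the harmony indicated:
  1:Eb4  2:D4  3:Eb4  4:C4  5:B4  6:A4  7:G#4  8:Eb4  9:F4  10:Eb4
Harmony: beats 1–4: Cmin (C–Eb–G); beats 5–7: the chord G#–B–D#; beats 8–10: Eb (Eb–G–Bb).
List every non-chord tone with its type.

D4 (beat 2) — neighbor tone; A4 (beat 6) — passing tone; F4 (beat 9) — neighbor tone.

The harmony at that moment is C minor triad (C, Eb, G); D4 is not a chord tone.
It is approached by step down from Eb4 and left by step up to Eb4.
Step away and step back to the same note — a neighbor tone (lower neighbor).
The harmony at that moment is G# minor triad (G#, B, D#); A4 is not a chord tone.
It is approached by step down from B4 and left by step down to G#4.
Step in, step out in the same direction — a passing tone.
The harmony at that moment is Eb major triad (Eb, G, Bb); F4 is not a chord tone.
It is approached by step up from Eb4 and left by step down to Eb4.
Step away and step back to the same note — a neighbor tone (upper neighbor).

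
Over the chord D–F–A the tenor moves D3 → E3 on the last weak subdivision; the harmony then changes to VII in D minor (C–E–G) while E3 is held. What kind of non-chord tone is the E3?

The harmony at that moment is D minor triad (D, F, A); E3 is not a chord tone.
It is approached by step up from D3 and then sustained as the same pitch into the next harmony.
Arriving early and becoming a chord tone when the harmony changes — an anticipation.

E3 is an anticipation.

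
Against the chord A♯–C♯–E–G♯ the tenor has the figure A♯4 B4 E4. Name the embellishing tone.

B4 is an escape tone.

The harmony at that moment is A♯ half-diminished seventh chord (A♯, C♯, E, G♯); B4 is not a chord tone.
It is approached by step up from A♯4 and left by leap down to E4.
Step in, leap out — an escape tone.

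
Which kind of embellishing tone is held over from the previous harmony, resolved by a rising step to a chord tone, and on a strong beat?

Approach: by preparation — the pitch is first a chord tone, then held (tied or repeated) while the harmony changes under it. Departure: up by step. Metric position: strong.
A prepared dissonance that resolves upward by step — a retardation. (The same figure resolving downward would be a suspension.)

Retardation.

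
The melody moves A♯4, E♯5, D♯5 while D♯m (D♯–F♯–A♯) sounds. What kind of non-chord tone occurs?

The harmony at that moment is D♯ minor triad (D♯, F♯, A♯); E♯5 is not a chord tone.
It is approached by leap up from A♯4 and left by step down to D♯5.
Leap in, step out — an appoggiatura.

E♯5 is an appoggiatura.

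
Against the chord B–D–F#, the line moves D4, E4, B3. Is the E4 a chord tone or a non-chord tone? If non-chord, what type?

The harmony at that moment is B minor triad (B, D, F#); E4 is not a chord tone.
It is approached by step up from D4 and left by leap down to B3.
Step in, leap out — an escape tone.

Non-chord tone — an escape tone.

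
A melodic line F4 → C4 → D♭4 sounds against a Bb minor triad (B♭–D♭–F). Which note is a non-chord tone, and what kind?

The harmony at that moment is B♭ minor triad (B♭, D♭, F); C4 is not a chord tone.
It is approached by leap down from F4 and left by step up to D♭4.
Leap in, step out — an appoggiatura.

C4 is an appoggiatura.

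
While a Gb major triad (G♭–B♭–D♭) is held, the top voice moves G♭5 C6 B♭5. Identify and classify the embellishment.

The harmony at that moment is G♭ major triad (G♭, B♭, D♭); C6 is not a chord tone.
It is approached by leap up from G♭5 and left by step down to B♭5.
Leap in, step out — an appoggiatura.

C6 is an appoggiatura.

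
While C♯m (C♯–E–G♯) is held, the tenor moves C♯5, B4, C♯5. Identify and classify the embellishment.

The harmony at that moment is C♯ minor triad (C♯, E, G♯); B4 is not a chord tone.
It is approached by step down from C♯5 and left by step up to C♯5.
Step away and step back to the same note — a neighbor tone (lower neighbor).

B4 is a neighbor tone.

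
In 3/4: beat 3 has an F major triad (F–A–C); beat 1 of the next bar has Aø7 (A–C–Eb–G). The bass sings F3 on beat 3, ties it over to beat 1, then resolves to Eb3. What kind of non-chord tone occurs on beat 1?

The harmony at that moment is A half-diminished seventh chord (A, C, Eb, G); F3 is not a chord tone.
It is held over (the same pitch as the preceding F3) and left by step down to Eb3.
Held over from the previous chord and resolving down by step — a suspension.

Suspension.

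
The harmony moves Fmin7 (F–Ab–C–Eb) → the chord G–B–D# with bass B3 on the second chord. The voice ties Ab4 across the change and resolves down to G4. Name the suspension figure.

At the second chord the bass is B3. The suspended Ab4 lies a seventh above the bass; after resolving down by step to G4, the interval above the bass becomes a sixth.
Suspension figures are named by those two intervals: 7–6.

7–6 suspension.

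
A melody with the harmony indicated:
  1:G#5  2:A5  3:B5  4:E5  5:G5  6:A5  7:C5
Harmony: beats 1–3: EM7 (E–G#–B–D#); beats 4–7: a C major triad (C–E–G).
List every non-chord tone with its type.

The harmony at that moment is E major seventh chord (E, G#, B, D#); A5 is not a chord tone.
It is approached by step up from G#5 and left by step up to B5.
Step in, step out in the same direction — a passing tone.
The harmony at that moment is C major triad (C, E, G); A5 is not a chord tone.
It is approached by step up from G5 and left by leap down to C5.
Step in, leap out — an escape tone.

A5 (beat 2) — passing tone; A5 (beat 6) — escape tone.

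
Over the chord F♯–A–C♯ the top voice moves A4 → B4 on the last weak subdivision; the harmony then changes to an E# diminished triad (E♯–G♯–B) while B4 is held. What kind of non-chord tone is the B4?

The harmony at that moment is F♯ minor triad (F♯, A, C♯); B4 is not a chord tone.
It is approached by step up from A4 and then sustained as the same pitch into the next harmony.
Arriving early and becoming a chord tone when the harmony changes — an anticipation.

B4 is an anticipation.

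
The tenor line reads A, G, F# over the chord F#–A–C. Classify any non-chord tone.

G is a passing tone.

The harmony at that moment is F# diminished triad (F#, A, C); G is not a chord tone.
It is approached by step down from A and left by step down to F#.
Step in, step out in the same direction — a passing tone.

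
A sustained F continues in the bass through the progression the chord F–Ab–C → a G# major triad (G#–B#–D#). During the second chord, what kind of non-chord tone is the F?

Pedal tone (pedal point).

The harmony at that moment is G# major triad (G#, B#, D#); F is not a chord tone.
It is held over (the same pitch as the preceding F) and then sustained as the same pitch into the next harmony.
Sustained through a change of harmony — a pedal tone.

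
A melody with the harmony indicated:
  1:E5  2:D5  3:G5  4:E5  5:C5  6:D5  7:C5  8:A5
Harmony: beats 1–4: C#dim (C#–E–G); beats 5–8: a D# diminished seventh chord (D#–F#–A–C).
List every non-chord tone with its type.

D5 (beat 2) — escape tone; D5 (beat 6) — neighbor tone.

The harmony at that moment is C# diminished triad (C#, E, G); D5 is not a chord tone.
It is approached by step down from E5 and left by leap up to G5.
Step in, leap out — an escape tone.
The harmony at that moment is D# diminished seventh chord (D#, F#, A, C); D5 is not a chord tone.
It is approached by step up from C5 and left by step down to C5.
Step away and step back to the same note — a neighbor tone (upper neighbor).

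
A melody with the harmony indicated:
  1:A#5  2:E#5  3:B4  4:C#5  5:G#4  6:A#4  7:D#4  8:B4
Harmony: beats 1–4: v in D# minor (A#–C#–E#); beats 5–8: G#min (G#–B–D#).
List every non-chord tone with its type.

B4 (beat 3) — appoggiatura; A#4 (beat 6) — escape tone.

The harmony at that moment is A# minor triad (A#, C#, E#); B4 is not a chord tone.
It is approached by leap down from E#5 and left by step up to C#5.
Leap in, step out — an appoggiatura.
The harmony at that moment is G# minor triad (G#, B, D#); A#4 is not a chord tone.
It is approached by step up from G#4 and left by leap down to D#4.
Step in, leap out — an escape tone.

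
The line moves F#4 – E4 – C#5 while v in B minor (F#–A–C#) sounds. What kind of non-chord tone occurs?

E4 is an escape tone.

The harmony at that moment is F# minor triad (F#, A, C#); E4 is not a chord tone.
It is approached by step down from F#4 and left by leap up to C#5.
Step in, leap out — an escape tone.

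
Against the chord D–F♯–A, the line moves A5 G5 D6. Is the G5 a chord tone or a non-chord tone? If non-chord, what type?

The harmony at that moment is D major triad (D, F♯, A); G5 is not a chord tone.
It is approached by step down from A5 and left by leap up to D6.
Step in, leap out — an escape tone.

Non-chord tone — an escape tone.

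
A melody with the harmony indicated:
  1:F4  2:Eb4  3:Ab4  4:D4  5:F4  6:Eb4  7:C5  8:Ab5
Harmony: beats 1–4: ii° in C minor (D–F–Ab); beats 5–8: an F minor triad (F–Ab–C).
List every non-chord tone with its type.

The harmony at that moment is D diminished triad (D, F, Ab); Eb4 is not a chord tone.
It is approached by step down from F4 and left by leap up to Ab4.
Step in, leap out — an escape tone.
The harmony at that moment is F minor triad (F, Ab, C); Eb4 is not a chord tone.
It is approached by step down from F4 and left by leap up to C5.
Step in, leap out — an escape tone.

Eb4 (beat 2) — escape tone; Eb4 (beat 6) — escape tone.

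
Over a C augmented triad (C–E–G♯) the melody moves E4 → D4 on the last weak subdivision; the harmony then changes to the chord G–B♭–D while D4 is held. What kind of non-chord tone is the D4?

The harmony at that moment is C augmented triad (C, E, G♯); D4 is not a chord tone.
It is approached by step down from E4 and then sustained as the same pitch into the next harmony.
Arriving early and becoming a chord tone when the harmony changes — an anticipation.

D4 is an anticipation.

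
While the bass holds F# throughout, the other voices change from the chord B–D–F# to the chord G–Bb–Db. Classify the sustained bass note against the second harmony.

The harmony at that moment is G diminished triad (G, Bb, Db); F# is not a chord tone.
It is held over (the same pitch as the preceding F#) and then sustained as the same pitch into the next harmony.
Sustained through a change of harmony — a pedal tone.

Pedal tone (pedal point).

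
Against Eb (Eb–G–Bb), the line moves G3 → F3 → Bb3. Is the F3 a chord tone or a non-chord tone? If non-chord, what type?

Non-chord tone — an escape tone.

The harmony at that moment is Eb major triad (Eb, G, Bb); F3 is not a chord tone.
It is approached by step down from G3 and left by leap up to Bb3.
Step in, leap out — an escape tone.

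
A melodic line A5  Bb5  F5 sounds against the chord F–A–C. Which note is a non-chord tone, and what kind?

Bb5 is an escape tone.

The harmony at that moment is F major triad (F, A, C); Bb5 is not a chord tone.
It is approached by step up from A5 and left by leap down to F5.
Step in, leap out — an escape tone.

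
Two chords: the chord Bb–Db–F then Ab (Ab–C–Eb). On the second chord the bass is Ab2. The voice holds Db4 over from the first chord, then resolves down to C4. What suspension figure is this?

At the second chord the bass is Ab2. The suspended Db4 lies a fourth above the bass; after resolving down by step to C4, the interval above the bass becomes a third.
Suspension figures are named by those two intervals: 4–3.

4–3 suspension.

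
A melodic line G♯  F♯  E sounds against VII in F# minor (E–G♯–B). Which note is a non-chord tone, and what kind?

The harmony at that moment is E major triad (E, G♯, B); F♯ is not a chord tone.
It is approached by step down from G♯ and left by step down to E.
Step in, step out in the same direction — a passing tone.

F♯ is a passing tone.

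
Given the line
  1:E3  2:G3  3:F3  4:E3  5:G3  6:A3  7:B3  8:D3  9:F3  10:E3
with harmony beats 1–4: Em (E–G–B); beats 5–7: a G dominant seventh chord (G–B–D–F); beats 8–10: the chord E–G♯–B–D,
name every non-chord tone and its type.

The harmony at that moment is E minor triad (E, G, B); F3 is not a chord tone.
It is approached by step down from G3 and left by step down to E3.
Step in, step out in the same direction — a passing tone.
The harmony at that moment is G dominant seventh chord (G, B, D, F); A3 is not a chord tone.
It is approached by step up from G3 and left by step up to B3.
Step in, step out in the same direction — a passing tone.
The harmony at that moment is E dominant seventh chord (E, G♯, B, D); F3 is not a chord tone.
It is approached by leap up from D3 and left by step down to E3.
Leap in, step out — an appoggiatura.

F3 (beat 3) — passing tone; A3 (beat 6) — passing tone; F3 (beat 9) — appoggiatura.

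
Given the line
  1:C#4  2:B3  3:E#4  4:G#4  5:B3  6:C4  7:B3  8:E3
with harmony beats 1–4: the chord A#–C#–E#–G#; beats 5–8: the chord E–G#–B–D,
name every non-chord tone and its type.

The harmony at that moment is A# minor seventh chord (A#, C#, E#, G#); B3 is not a chord tone.
It is approached by step down from C#4 and left by leap up to E#4.
Step in, leap out — an escape tone.
The harmony at that moment is E dominant seventh chord (E, G#, B, D); C4 is not a chord tone.
It is approached by step up from B3 and left by step down to B3.
Step away and step back to the same note — a neighbor tone (upper neighbor).

B3 (beat 2) — escape tone; C4 (beat 6) — neighbor tone.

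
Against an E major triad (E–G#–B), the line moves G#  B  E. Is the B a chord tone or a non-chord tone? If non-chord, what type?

Chord tone (the fifth of E major triad).

E major triad contains E, G#, B; B is the fifth, so it is a chord tone.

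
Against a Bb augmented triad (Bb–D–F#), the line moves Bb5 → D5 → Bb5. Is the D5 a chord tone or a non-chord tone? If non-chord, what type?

Bb augmented triad contains Bb, D, F#; D is the third, so it is a chord tone.

Chord tone (the third of Bb augmented triad).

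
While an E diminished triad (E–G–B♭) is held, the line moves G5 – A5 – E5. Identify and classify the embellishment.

The harmony at that moment is E diminished triad (E, G, B♭); A5 is not a chord tone.
It is approached by step up from G5 and left by leap down to E5.
Step in, leap out — an escape tone.

A5 is an escape tone.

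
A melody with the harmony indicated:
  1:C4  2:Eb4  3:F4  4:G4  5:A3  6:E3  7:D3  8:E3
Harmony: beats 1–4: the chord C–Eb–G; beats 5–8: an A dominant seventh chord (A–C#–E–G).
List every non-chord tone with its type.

The harmony at that moment is C minor triad (C, Eb, G); F4 is not a chord tone.
It is approached by step up from Eb4 and left by step up to G4.
Step in, step out in the same direction — a passing tone.
The harmony at that moment is A dominant seventh chord (A, C#, E, G); D3 is not a chord tone.
It is approached by step down from E3 and left by step up to E3.
Step away and step back to the same note — a neighbor tone (lower neighbor).

F4 (beat 3) — passing tone; D3 (beat 7) — neighbor tone.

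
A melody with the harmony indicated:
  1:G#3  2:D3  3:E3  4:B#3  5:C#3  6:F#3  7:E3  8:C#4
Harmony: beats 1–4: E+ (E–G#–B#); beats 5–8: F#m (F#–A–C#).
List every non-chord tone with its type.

The harmony at that moment is E augmented triad (E, G#, B#); D3 is not a chord tone.
It is approached by leap down from G#3 and left by step up to E3.
Leap in, step out — an appoggiatura.
The harmony at that moment is F# minor triad (F#, A, C#); E3 is not a chord tone.
It is approached by step down from F#3 and left by leap up to C#4.
Step in, leap out — an escape tone.

D3 (beat 2) — appoggiatura; E3 (beat 7) — escape tone.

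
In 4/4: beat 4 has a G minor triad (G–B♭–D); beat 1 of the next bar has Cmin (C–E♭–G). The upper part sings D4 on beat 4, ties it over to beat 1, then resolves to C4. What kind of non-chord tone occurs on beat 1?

The harmony at that moment is C minor triad (C, E♭, G); D4 is not a chord tone.
It is held over (the same pitch as the preceding D4) and left by step down to C4.
Held over from the previous chord and resolving down by step — a suspension.

Suspension.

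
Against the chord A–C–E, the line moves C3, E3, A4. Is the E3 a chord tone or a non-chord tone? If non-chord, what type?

Chord tone (the fifth of A minor triad).

A minor triad contains A, C, E; E is the fifth, so it is a chord tone.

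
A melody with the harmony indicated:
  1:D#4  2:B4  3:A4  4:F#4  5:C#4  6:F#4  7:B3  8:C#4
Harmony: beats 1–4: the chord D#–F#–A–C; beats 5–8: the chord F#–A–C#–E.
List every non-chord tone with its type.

B4 (beat 2) — appoggiatura; B3 (beat 7) — appoggiatura.

The harmony at that moment is D# diminished seventh chord (D#, F#, A, C); B4 is not a chord tone.
It is approached by leap up from D#4 and left by step down to A4.
Leap in, step out — an appoggiatura.
The harmony at that moment is F# minor seventh chord (F#, A, C#, E); B3 is not a chord tone.
It is approached by leap down from F#4 and left by step up to C#4.
Leap in, step out — an appoggiatura.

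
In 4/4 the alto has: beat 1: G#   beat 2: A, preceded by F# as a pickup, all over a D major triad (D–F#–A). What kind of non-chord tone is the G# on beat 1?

Passing tone.

The harmony at that moment is D major triad (D, F#, A); G# is not a chord tone.
It is approached by step up from F# and left by step up to A.
Step in, step out in the same direction — a passing tone.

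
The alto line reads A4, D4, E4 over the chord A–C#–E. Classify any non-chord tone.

The harmony at that moment is A major triad (A, C#, E); D4 is not a chord tone.
It is approached by leap down from A4 and left by step up to E4.
Leap in, step out — an appoggiatura.

D4 is an appoggiatura.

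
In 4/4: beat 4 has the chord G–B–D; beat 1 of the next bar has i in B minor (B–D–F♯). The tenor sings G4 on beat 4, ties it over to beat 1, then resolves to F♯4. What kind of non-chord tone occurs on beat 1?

The harmony at that moment is B minor triad (B, D, F♯); G4 is not a chord tone.
It is held over (the same pitch as the preceding G4) and left by step down to F♯4.
Held over from the previous chord and resolving down by step — a suspension.

Suspension.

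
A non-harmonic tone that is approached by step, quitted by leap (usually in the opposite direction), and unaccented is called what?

Escape tone.

Approach: by step. Departure: by leap. Metric position: weak.
Step in, leap out, from a weak position — an escape tone (échappée). (It is the mirror image of the appoggiatura, which leaps in and steps out on a strong beat.)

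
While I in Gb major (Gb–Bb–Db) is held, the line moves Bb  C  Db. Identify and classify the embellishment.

C is a passing tone.

The harmony at that moment is Gb major triad (Gb, Bb, Db); C is not a chord tone.
It is approached by step up from Bb and left by step up to Db.
Step in, step out in the same direction — a passing tone.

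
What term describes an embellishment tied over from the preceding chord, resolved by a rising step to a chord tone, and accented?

Retardation.

Approach: by preparation — the pitch is first a chord tone, then held (tied or repeated) while the harmony changes under it. Departure: up by step. Metric position: strong.
A prepared dissonance that resolves upward by step — a retardation. (The same figure resolving downward would be a suspension.)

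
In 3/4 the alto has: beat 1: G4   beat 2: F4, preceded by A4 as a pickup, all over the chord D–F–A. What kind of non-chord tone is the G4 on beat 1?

The harmony at that moment is D minor triad (D, F, A); G4 is not a chord tone.
It is approached by step down from A4 and left by step down to F4.
Step in, step out in the same direction — a passing tone.

Passing tone.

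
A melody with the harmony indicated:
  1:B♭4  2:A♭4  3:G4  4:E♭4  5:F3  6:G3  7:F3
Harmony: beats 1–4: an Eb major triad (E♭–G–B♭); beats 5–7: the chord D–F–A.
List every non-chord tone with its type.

The harmony at that moment is E♭ major triad (E♭, G, B♭); A♭4 is not a chord tone.
It is approached by step down from B♭4 and left by step down to G4.
Step in, step out in the same direction — a passing tone.
The harmony at that moment is D minor triad (D, F, A); G3 is not a chord tone.
It is approached by step up from F3 and left by step down to F3.
Step away and step back to the same note — a neighbor tone (upper neighbor).

A♭4 (beat 2) — passing tone; G3 (beat 6) — neighbor tone.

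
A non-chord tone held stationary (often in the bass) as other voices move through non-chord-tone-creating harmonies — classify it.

Pedal tone.

Approach: none. Departure: none — a single pitch is sustained while the chords change around it, passing through harmonies that do not contain it.
No melodic motion at all; the dissonance is created entirely by the moving harmonies against the stationary note — a pedal tone (pedal point).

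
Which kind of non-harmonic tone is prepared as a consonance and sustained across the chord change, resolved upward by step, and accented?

Approach: by preparation — the pitch is first a chord tone, then held (tied or repeated) while the harmony changes under it. Departure: up by step. Metric position: strong.
A prepared dissonance that resolves upward by step — a retardation. (The same figure resolving downward would be a suspension.)

Retardation.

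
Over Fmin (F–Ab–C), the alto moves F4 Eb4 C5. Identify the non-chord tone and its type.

The harmony at that moment is F minor triad (F, Ab, C); Eb4 is not a chord tone.
It is approached by step down from F4 and left by leap up to C5.
Step in, leap out — an escape tone.

Eb4 is an escape tone.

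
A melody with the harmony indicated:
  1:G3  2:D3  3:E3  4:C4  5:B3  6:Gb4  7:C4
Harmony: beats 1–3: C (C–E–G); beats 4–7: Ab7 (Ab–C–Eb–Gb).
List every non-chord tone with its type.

D3 (beat 2) — appoggiatura; B3 (beat 5) — escape tone.

The harmony at that moment is C major triad (C, E, G); D3 is not a chord tone.
It is approached by leap down from G3 and left by step up to E3.
Leap in, step out — an appoggiatura.
The harmony at that moment is Ab dominant seventh chord (Ab, C, Eb, Gb); B3 is not a chord tone.
It is approached by step down from C4 and left by leap up to Gb4.
Step in, leap out — an escape tone.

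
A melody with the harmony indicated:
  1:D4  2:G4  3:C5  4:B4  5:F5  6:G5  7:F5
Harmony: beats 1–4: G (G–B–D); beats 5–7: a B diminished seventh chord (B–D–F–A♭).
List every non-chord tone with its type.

The harmony at that moment is G major triad (G, B, D); C5 is not a chord tone.
It is approached by leap up from G4 and left by step down to B4.
Leap in, step out — an appoggiatura.
The harmony at that moment is B diminished seventh chord (B, D, F, A♭); G5 is not a chord tone.
It is approached by step up from F5 and left by step down to F5.
Step away and step back to the same note — a neighbor tone (upper neighbor).

C5 (beat 3) — appoggiatura; G5 (beat 6) — neighbor tone.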